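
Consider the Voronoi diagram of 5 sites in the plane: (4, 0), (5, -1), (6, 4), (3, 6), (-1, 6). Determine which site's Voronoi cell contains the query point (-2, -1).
Nearest site = (4, 0)

The Voronoi cell of site s contains exactly those query points closer to s than to any other site. Compute squared distances from q = (-2, -1) to each site:
  (4 − -2)² + (0 − -1)² = 37
  (5 − -2)² + (-1 − -1)² = 49
  (-1 − -2)² + (6 − -1)² = 50
  (3 − -2)² + (6 − -1)² = 74
  (6 − -2)² + (4 − -1)² = 89
Minimum is attained by (4, 0), so q lies in its Voronoi cell.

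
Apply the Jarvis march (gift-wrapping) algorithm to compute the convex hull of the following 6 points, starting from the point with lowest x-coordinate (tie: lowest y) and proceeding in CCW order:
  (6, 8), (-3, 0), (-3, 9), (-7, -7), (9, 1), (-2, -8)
Hull (CCW) = [(-7, -7), (-2, -8), (9, 1), (6, 8), (-3, 9)]

Jarvis march: at each step, from the current hull vertex p, select the next vertex q as the point such that every other point lies strictly to the left of (or on) the directed line p → q. (Equivalently: for every other point r, the cross product (q − p) × (r − p) ≥ 0.)
Starting point (lowest x, tie lowest y): (-7, -7). Wrap until returning to start. Resulting hull: (-7, -7), (-2, -8), (9, 1), (6, 8), (-3, 9).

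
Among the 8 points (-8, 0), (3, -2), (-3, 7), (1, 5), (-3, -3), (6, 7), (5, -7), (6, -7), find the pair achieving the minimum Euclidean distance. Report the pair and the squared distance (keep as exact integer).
Pair = ((5, -7), (6, -7)); squared distance = 1

Compute all C(8, 2) = 28 pairwise squared distances (x_i − x_j)² + (y_i − y_j)². The minimum is 1, attained by the pair ((5, -7), (6, -7)).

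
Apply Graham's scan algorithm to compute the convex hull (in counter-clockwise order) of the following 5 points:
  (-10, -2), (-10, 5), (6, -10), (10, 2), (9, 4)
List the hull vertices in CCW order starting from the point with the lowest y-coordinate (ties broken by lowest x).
Hull (CCW) = [(6, -10), (10, 2), (9, 4), (-10, 5), (-10, -2)]

Graham scan procedure:
  1. Find the pivot p₀ = point with lowest y (tie → lowest x): (6, -10).
  2. Sort the remaining points by polar angle around p₀.
  3. Walk through sorted points, maintaining a stack; pop the top while the last three entries make a non-left turn (cross product ≤ 0).
  4. Final stack is the convex hull in CCW order: (6, -10), (10, 2), (9, 4), (-10, 5), (-10, -2).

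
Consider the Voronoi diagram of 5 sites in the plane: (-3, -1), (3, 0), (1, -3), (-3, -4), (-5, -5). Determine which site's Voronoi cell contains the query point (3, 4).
Nearest site = (3, 0)

The Voronoi cell of site s contains exactly those query points closer to s than to any other site. Compute squared distances from q = (3, 4) to each site:
  (3 − 3)² + (0 − 4)² = 16
  (1 − 3)² + (-3 − 4)² = 53
  (-3 − 3)² + (-1 − 4)² = 61
  (-3 − 3)² + (-4 − 4)² = 100
  (-5 − 3)² + (-5 − 4)² = 145
Minimum is attained by (3, 0), so q lies in its Voronoi cell.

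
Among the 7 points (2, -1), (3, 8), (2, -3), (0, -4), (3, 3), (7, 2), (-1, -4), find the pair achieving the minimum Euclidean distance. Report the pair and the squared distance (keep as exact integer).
Pair = ((0, -4), (-1, -4)); squared distance = 1

Compute all C(7, 2) = 21 pairwise squared distances (x_i − x_j)² + (y_i − y_j)². The minimum is 1, attained by the pair ((0, -4), (-1, -4)).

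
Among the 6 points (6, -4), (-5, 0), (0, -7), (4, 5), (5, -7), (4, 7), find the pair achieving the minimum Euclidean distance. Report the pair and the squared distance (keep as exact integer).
Pair = ((4, 5), (4, 7)); squared distance = 4

Compute all C(6, 2) = 15 pairwise squared distances (x_i − x_j)² + (y_i − y_j)². The minimum is 4, attained by the pair ((4, 5), (4, 7)).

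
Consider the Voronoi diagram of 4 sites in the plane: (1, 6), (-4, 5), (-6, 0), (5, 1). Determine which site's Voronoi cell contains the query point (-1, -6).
Nearest site = (-6, 0)

The Voronoi cell of site s contains exactly those query points closer to s than to any other site. Compute squared distances from q = (-1, -6) to each site:
  (-6 − -1)² + (0 − -6)² = 61
  (5 − -1)² + (1 − -6)² = 85
  (-4 − -1)² + (5 − -6)² = 130
  (1 − -1)² + (6 − -6)² = 148
Minimum is attained by (-6, 0), so q lies in its Voronoi cell.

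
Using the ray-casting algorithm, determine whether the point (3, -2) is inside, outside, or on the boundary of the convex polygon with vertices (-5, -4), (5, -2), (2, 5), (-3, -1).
The point (3, -2) lies strictly inside the polygon

Cast a horizontal ray to the right from the query point and count how many polygon edges it crosses (each edge strictly once or zero times, handled with the usual half-open convention). 
Parity of crossings → odd ⇒ inside.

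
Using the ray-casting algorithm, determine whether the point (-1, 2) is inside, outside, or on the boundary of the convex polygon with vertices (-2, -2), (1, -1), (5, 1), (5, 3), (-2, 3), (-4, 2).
The point (-1, 2) lies strictly inside the polygon

Cast a horizontal ray to the right from the query point and count how many polygon edges it crosses (each edge strictly once or zero times, handled with the usual half-open convention). 
Parity of crossings → odd ⇒ inside.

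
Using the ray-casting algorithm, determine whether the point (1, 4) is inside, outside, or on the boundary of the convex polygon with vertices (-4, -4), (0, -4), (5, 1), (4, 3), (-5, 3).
The point (1, 4) lies strictly outside the polygon

Cast a horizontal ray to the right from the query point and count how many polygon edges it crosses (each edge strictly once or zero times, handled with the usual half-open convention). 
Parity of crossings → even ⇒ outside.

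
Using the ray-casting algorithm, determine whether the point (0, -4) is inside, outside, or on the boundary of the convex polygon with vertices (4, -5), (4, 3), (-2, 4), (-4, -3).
The point (0, -4) lies on the polygon boundary

Boundary check: the query satisfies the collinearity and bounding-box conditions for some polygon edge, so it lies exactly on the boundary.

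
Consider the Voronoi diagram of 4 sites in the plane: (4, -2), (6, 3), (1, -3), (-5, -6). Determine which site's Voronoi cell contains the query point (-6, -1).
Nearest site = (-5, -6)

The Voronoi cell of site s contains exactly those query points closer to s than to any other site. Compute squared distances from q = (-6, -1) to each site:
  (-5 − -6)² + (-6 − -1)² = 26
  (1 − -6)² + (-3 − -1)² = 53
  (4 − -6)² + (-2 − -1)² = 101
  (6 − -6)² + (3 − -1)² = 160
Minimum is attained by (-5, -6), so q lies in its Voronoi cell.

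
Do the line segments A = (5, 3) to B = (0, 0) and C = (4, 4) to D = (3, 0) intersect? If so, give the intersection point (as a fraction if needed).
Yes; intersection at (60/17, 36/17) (t = 5/17 on AB, s = 8/17 on CD)

Parametrize AB as A + t(B − A) = (5 + -5 t, 3 + -3 t) and CD as C + s(D − C) = (4 + -1 s, 4 + -4 s). Solve the linear system for (t, s). Determinant = -17 ≠ 0, so a unique intersection of the containing lines exists. Solution: t = 5/17, s = 8/17 — both in [0, 1], so the segments cross. Intersection point: (60/17, 36/17).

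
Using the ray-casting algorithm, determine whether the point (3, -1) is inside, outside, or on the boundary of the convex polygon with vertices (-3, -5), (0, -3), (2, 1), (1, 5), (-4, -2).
The point (3, -1) lies strictly outside the polygon

Cast a horizontal ray to the right from the query point and count how many polygon edges it crosses (each edge strictly once or zero times, handled with the usual half-open convention). 
Parity of crossings → even ⇒ outside.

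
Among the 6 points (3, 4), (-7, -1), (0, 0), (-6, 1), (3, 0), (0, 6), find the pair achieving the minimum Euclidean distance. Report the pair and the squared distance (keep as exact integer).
Pair = ((-7, -1), (-6, 1)); squared distance = 5

Compute all C(6, 2) = 15 pairwise squared distances (x_i − x_j)² + (y_i − y_j)². The minimum is 5, attained by the pair ((-7, -1), (-6, 1)).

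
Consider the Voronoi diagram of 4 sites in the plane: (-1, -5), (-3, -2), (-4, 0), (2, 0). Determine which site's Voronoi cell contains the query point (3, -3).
Nearest site = (2, 0)

The Voronoi cell of site s contains exactly those query points closer to s than to any other site. Compute squared distances from q = (3, -3) to each site:
  (2 − 3)² + (0 − -3)² = 10
  (-1 − 3)² + (-5 − -3)² = 20
  (-3 − 3)² + (-2 − -3)² = 37
  (-4 − 3)² + (0 − -3)² = 58
Minimum is attained by (2, 0), so q lies in its Voronoi cell.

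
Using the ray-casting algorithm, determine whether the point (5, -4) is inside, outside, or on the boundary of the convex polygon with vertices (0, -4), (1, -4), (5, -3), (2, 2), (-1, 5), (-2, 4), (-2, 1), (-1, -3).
The point (5, -4) lies strictly outside the polygon

Cast a horizontal ray to the right from the query point and count how many polygon edges it crosses (each edge strictly once or zero times, handled with the usual half-open convention). 
Parity of crossings → even ⇒ outside.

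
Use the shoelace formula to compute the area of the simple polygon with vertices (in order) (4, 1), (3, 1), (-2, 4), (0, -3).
Area = 33/2

Shoelace formula: Area = (1/2) |Σ_i (x_i · y_{i+1} − x_{i+1} · y_i)| (indices mod n). Compute each cross term:
  (4)(1) − (3)(1) = 1
  (3)(4) − (-2)(1) = 14
  (-2)(-3) − (0)(4) = 6
  (0)(1) − (4)(-3) = 12
Sum = 33, so (signed) Area = 33/2 = 33/2, |Area| = 33/2.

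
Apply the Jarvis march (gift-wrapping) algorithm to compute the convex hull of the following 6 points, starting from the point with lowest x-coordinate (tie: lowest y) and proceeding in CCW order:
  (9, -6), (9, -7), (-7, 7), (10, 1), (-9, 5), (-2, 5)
Hull (CCW) = [(-9, 5), (9, -7), (10, 1), (-7, 7)]

Jarvis march: at each step, from the current hull vertex p, select the next vertex q as the point such that every other point lies strictly to the left of (or on) the directed line p → q. (Equivalently: for every other point r, the cross product (q − p) × (r − p) ≥ 0.)
Starting point (lowest x, tie lowest y): (-9, 5). Wrap until returning to start. Resulting hull: (-9, 5), (9, -7), (10, 1), (-7, 7).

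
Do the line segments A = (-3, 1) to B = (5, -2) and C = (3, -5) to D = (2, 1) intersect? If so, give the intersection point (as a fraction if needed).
Yes; intersection at (7/3, -1) (t = 2/3 on AB, s = 2/3 on CD)

Parametrize AB as A + t(B − A) = (-3 + 8 t, 1 + -3 t) and CD as C + s(D − C) = (3 + -1 s, -5 + 6 s). Solve the linear system for (t, s). Determinant = -45 ≠ 0, so a unique intersection of the containing lines exists. Solution: t = 2/3, s = 2/3 — both in [0, 1], so the segments cross. Intersection point: (7/3, -1).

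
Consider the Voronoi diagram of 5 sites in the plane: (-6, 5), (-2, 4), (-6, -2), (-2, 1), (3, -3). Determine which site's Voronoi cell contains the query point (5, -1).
Nearest site = (3, -3)

The Voronoi cell of site s contains exactly those query points closer to s than to any other site. Compute squared distances from q = (5, -1) to each site:
  (3 − 5)² + (-3 − -1)² = 8
  (-2 − 5)² + (1 − -1)² = 53
  (-2 − 5)² + (4 − -1)² = 74
  (-6 − 5)² + (-2 − -1)² = 122
  (-6 − 5)² + (5 − -1)² = 157
Minimum is attained by (3, -3), so q lies in its Voronoi cell.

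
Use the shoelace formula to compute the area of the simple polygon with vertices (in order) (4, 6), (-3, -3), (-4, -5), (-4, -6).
Area = 13/2

Shoelace formula: Area = (1/2) |Σ_i (x_i · y_{i+1} − x_{i+1} · y_i)| (indices mod n). Compute each cross term:
  (4)(-3) − (-3)(6) = 6
  (-3)(-5) − (-4)(-3) = 3
  (-4)(-6) − (-4)(-5) = 4
  (-4)(6) − (4)(-6) = 0
Sum = 13, so (signed) Area = 13/2 = 13/2, |Area| = 13/2.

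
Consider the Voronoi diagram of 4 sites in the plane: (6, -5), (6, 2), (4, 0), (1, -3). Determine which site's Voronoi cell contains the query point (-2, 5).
Nearest site = (4, 0)

The Voronoi cell of site s contains exactly those query points closer to s than to any other site. Compute squared distances from q = (-2, 5) to each site:
  (4 − -2)² + (0 − 5)² = 61
  (1 − -2)² + (-3 − 5)² = 73
  (6 − -2)² + (2 − 5)² = 73
  (6 − -2)² + (-5 − 5)² = 164
Minimum is attained by (4, 0), so q lies in its Voronoi cell.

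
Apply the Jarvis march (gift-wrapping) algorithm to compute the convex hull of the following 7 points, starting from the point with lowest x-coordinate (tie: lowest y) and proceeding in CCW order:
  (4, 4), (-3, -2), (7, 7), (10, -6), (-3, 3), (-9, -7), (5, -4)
Hull (CCW) = [(-9, -7), (10, -6), (7, 7), (-3, 3)]

Jarvis march: at each step, from the current hull vertex p, select the next vertex q as the point such that every other point lies strictly to the left of (or on) the directed line p → q. (Equivalently: for every other point r, the cross product (q − p) × (r − p) ≥ 0.)
Starting point (lowest x, tie lowest y): (-9, -7). Wrap until returning to start. Resulting hull: (-9, -7), (10, -6), (7, 7), (-3, 3).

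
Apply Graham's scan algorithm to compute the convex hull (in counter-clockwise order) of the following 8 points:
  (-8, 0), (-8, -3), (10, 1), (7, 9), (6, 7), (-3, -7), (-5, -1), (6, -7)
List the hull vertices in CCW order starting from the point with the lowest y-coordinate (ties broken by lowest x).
Hull (CCW) = [(-3, -7), (6, -7), (10, 1), (7, 9), (-8, 0), (-8, -3)]

Graham scan procedure:
  1. Find the pivot p₀ = point with lowest y (tie → lowest x): (-3, -7).
  2. Sort the remaining points by polar angle around p₀.
  3. Walk through sorted points, maintaining a stack; pop the top while the last three entries make a non-left turn (cross product ≤ 0).
  4. Final stack is the convex hull in CCW order: (-3, -7), (6, -7), (10, 1), (7, 9), (-8, 0), (-8, -3).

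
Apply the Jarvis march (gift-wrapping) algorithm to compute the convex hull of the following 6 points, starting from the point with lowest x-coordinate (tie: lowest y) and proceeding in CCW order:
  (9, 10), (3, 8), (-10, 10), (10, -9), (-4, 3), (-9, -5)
Hull (CCW) = [(-10, 10), (-9, -5), (10, -9), (9, 10)]

Jarvis march: at each step, from the current hull vertex p, select the next vertex q as the point such that every other point lies strictly to the left of (or on) the directed line p → q. (Equivalently: for every other point r, the cross product (q − p) × (r − p) ≥ 0.)
Starting point (lowest x, tie lowest y): (-10, 10). Wrap until returning to start. Resulting hull: (-10, 10), (-9, -5), (10, -9), (9, 10).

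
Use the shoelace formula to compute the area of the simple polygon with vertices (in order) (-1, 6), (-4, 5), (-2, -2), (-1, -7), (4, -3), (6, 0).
Area = 67

Shoelace formula: Area = (1/2) |Σ_i (x_i · y_{i+1} − x_{i+1} · y_i)| (indices mod n). Compute each cross term:
  (-1)(5) − (-4)(6) = 19
  (-4)(-2) − (-2)(5) = 18
  (-2)(-7) − (-1)(-2) = 12
  (-1)(-3) − (4)(-7) = 31
  (4)(0) − (6)(-3) = 18
  (6)(6) − (-1)(0) = 36
Sum = 134, so (signed) Area = 134/2 = 67, |Area| = 67.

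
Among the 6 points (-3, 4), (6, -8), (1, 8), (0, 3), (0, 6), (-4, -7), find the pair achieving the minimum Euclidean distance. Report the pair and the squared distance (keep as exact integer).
Pair = ((1, 8), (0, 6)); squared distance = 5

Compute all C(6, 2) = 15 pairwise squared distances (x_i − x_j)² + (y_i − y_j)². The minimum is 5, attained by the pair ((1, 8), (0, 6)).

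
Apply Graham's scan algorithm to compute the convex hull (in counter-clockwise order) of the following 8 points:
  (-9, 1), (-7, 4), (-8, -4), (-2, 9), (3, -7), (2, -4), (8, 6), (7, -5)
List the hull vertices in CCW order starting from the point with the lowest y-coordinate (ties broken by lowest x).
Hull (CCW) = [(3, -7), (7, -5), (8, 6), (-2, 9), (-7, 4), (-9, 1), (-8, -4)]

Graham scan procedure:
  1. Find the pivot p₀ = point with lowest y (tie → lowest x): (3, -7).
  2. Sort the remaining points by polar angle around p₀.
  3. Walk through sorted points, maintaining a stack; pop the top while the last three entries make a non-left turn (cross product ≤ 0).
  4. Final stack is the convex hull in CCW order: (3, -7), (7, -5), (8, 6), (-2, 9), (-7, 4), (-9, 1), (-8, -4).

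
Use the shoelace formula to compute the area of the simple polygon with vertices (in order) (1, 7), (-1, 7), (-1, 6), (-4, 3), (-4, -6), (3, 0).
Area = 111/2

Shoelace formula: Area = (1/2) |Σ_i (x_i · y_{i+1} − x_{i+1} · y_i)| (indices mod n). Compute each cross term:
  (1)(7) − (-1)(7) = 14
  (-1)(6) − (-1)(7) = 1
  (-1)(3) − (-4)(6) = 21
  (-4)(-6) − (-4)(3) = 36
  (-4)(0) − (3)(-6) = 18
  (3)(7) − (1)(0) = 21
Sum = 111, so (signed) Area = 111/2 = 111/2, |Area| = 111/2.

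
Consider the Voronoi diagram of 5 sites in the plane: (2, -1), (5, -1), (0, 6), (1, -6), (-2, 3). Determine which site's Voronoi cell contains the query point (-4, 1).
Nearest site = (-2, 3)

The Voronoi cell of site s contains exactly those query points closer to s than to any other site. Compute squared distances from q = (-4, 1) to each site:
  (-2 − -4)² + (3 − 1)² = 8
  (2 − -4)² + (-1 − 1)² = 40
  (0 − -4)² + (6 − 1)² = 41
  (1 − -4)² + (-6 − 1)² = 74
  (5 − -4)² + (-1 − 1)² = 85
Minimum is attained by (-2, 3), so q lies in its Voronoi cell.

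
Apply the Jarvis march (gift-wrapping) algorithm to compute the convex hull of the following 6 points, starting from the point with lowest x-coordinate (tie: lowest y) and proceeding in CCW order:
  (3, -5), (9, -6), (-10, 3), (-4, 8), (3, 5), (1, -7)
Hull (CCW) = [(-10, 3), (1, -7), (9, -6), (3, 5), (-4, 8)]

Jarvis march: at each step, from the current hull vertex p, select the next vertex q as the point such that every other point lies strictly to the left of (or on) the directed line p → q. (Equivalently: for every other point r, the cross product (q − p) × (r − p) ≥ 0.)
Starting point (lowest x, tie lowest y): (-10, 3). Wrap until returning to start. Resulting hull: (-10, 3), (1, -7), (9, -6), (3, 5), (-4, 8).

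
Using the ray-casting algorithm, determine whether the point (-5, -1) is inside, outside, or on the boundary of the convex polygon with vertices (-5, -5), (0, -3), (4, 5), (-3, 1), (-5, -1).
The point (-5, -1) lies on the polygon boundary

Boundary check: the query satisfies the collinearity and bounding-box conditions for some polygon edge, so it lies exactly on the boundary.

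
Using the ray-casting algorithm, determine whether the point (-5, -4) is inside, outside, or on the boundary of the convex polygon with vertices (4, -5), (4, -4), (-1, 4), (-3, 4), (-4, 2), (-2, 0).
The point (-5, -4) lies strictly outside the polygon

Cast a horizontal ray to the right from the query point and count how many polygon edges it crosses (each edge strictly once or zero times, handled with the usual half-open convention). 
Parity of crossings → even ⇒ outside.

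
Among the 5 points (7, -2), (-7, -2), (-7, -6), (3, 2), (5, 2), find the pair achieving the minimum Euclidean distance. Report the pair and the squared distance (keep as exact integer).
Pair = ((3, 2), (5, 2)); squared distance = 4

Compute all C(5, 2) = 10 pairwise squared distances (x_i − x_j)² + (y_i − y_j)². The minimum is 4, attained by the pair ((3, 2), (5, 2)).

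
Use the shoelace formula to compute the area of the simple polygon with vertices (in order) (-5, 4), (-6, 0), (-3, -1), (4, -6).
Area = 19

Shoelace formula: Area = (1/2) |Σ_i (x_i · y_{i+1} − x_{i+1} · y_i)| (indices mod n). Compute each cross term:
  (-5)(0) − (-6)(4) = 24
  (-6)(-1) − (-3)(0) = 6
  (-3)(-6) − (4)(-1) = 22
  (4)(4) − (-5)(-6) = -14
Sum = 38, so (signed) Area = 38/2 = 19, |Area| = 19.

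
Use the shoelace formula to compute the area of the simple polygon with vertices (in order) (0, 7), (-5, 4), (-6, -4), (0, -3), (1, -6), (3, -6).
Area = 133/2

Shoelace formula: Area = (1/2) |Σ_i (x_i · y_{i+1} − x_{i+1} · y_i)| (indices mod n). Compute each cross term:
  (0)(4) − (-5)(7) = 35
  (-5)(-4) − (-6)(4) = 44
  (-6)(-3) − (0)(-4) = 18
  (0)(-6) − (1)(-3) = 3
  (1)(-6) − (3)(-6) = 12
  (3)(7) − (0)(-6) = 21
Sum = 133, so (signed) Area = 133/2 = 133/2, |Area| = 133/2.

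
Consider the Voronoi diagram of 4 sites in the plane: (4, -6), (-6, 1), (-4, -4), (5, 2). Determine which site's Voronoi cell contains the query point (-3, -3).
Nearest site = (-4, -4)

The Voronoi cell of site s contains exactly those query points closer to s than to any other site. Compute squared distances from q = (-3, -3) to each site:
  (-4 − -3)² + (-4 − -3)² = 2
  (-6 − -3)² + (1 − -3)² = 25
  (4 − -3)² + (-6 − -3)² = 58
  (5 − -3)² + (2 − -3)² = 89
Minimum is attained by (-4, -4), so q lies in its Voronoi cell.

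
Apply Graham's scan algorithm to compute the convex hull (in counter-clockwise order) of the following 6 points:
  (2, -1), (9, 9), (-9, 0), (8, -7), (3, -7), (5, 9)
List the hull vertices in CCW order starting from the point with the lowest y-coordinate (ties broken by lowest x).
Hull (CCW) = [(3, -7), (8, -7), (9, 9), (5, 9), (-9, 0)]

Graham scan procedure:
  1. Find the pivot p₀ = point with lowest y (tie → lowest x): (3, -7).
  2. Sort the remaining points by polar angle around p₀.
  3. Walk through sorted points, maintaining a stack; pop the top while the last three entries make a non-left turn (cross product ≤ 0).
  4. Final stack is the convex hull in CCW order: (3, -7), (8, -7), (9, 9), (5, 9), (-9, 0).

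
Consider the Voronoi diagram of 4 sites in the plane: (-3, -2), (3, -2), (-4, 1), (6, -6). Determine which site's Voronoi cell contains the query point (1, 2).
Nearest site = (3, -2)

The Voronoi cell of site s contains exactly those query points closer to s than to any other site. Compute squared distances from q = (1, 2) to each site:
  (3 − 1)² + (-2 − 2)² = 20
  (-4 − 1)² + (1 − 2)² = 26
  (-3 − 1)² + (-2 − 2)² = 32
  (6 − 1)² + (-6 − 2)² = 89
Minimum is attained by (3, -2), so q lies in its Voronoi cell.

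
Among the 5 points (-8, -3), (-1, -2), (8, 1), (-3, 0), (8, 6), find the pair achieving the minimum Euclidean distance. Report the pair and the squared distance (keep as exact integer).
Pair = ((-1, -2), (-3, 0)); squared distance = 8

Compute all C(5, 2) = 10 pairwise squared distances (x_i − x_j)² + (y_i − y_j)². The minimum is 8, attained by the pair ((-1, -2), (-3, 0)).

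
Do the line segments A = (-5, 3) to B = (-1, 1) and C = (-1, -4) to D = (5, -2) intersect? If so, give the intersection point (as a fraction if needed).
No (intersection of containing lines falls outside at least one segment)

Parametrize and solve: t = 5/2, s = 1. At least one of these is outside [0, 1], so the segments do not intersect.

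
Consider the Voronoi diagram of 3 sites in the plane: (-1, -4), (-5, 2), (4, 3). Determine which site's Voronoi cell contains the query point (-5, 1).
Nearest site = (-5, 2)

The Voronoi cell of site s contains exactly those query points closer to s than to any other site. Compute squared distances from q = (-5, 1) to each site:
  (-5 − -5)² + (2 − 1)² = 1
  (-1 − -5)² + (-4 − 1)² = 41
  (4 − -5)² + (3 − 1)² = 85
Minimum is attained by (-5, 2), so q lies in its Voronoi cell.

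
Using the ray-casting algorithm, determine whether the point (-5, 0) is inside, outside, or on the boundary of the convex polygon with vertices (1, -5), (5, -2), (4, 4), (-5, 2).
The point (-5, 0) lies strictly outside the polygon

Cast a horizontal ray to the right from the query point and count how many polygon edges it crosses (each edge strictly once or zero times, handled with the usual half-open convention). 
Parity of crossings → even ⇒ outside.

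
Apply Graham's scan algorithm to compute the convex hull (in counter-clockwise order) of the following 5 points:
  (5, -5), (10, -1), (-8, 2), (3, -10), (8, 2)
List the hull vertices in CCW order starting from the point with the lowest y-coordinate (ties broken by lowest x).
Hull (CCW) = [(3, -10), (10, -1), (8, 2), (-8, 2)]

Graham scan procedure:
  1. Find the pivot p₀ = point with lowest y (tie → lowest x): (3, -10).
  2. Sort the remaining points by polar angle around p₀.
  3. Walk through sorted points, maintaining a stack; pop the top while the last three entries make a non-left turn (cross product ≤ 0).
  4. Final stack is the convex hull in CCW order: (3, -10), (10, -1), (8, 2), (-8, 2).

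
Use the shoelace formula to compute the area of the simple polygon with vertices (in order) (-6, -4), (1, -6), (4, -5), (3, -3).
Area = 16

Shoelace formula: Area = (1/2) |Σ_i (x_i · y_{i+1} − x_{i+1} · y_i)| (indices mod n). Compute each cross term:
  (-6)(-6) − (1)(-4) = 40
  (1)(-5) − (4)(-6) = 19
  (4)(-3) − (3)(-5) = 3
  (3)(-4) − (-6)(-3) = -30
Sum = 32, so (signed) Area = 32/2 = 16, |Area| = 16.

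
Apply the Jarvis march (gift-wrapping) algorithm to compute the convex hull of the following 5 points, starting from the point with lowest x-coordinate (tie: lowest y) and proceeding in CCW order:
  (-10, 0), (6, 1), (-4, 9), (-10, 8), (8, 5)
Hull (CCW) = [(-10, 0), (6, 1), (8, 5), (-4, 9), (-10, 8)]

Jarvis march: at each step, from the current hull vertex p, select the next vertex q as the point such that every other point lies strictly to the left of (or on) the directed line p → q. (Equivalently: for every other point r, the cross product (q − p) × (r − p) ≥ 0.)
Starting point (lowest x, tie lowest y): (-10, 0). Wrap until returning to start. Resulting hull: (-10, 0), (6, 1), (8, 5), (-4, 9), (-10, 8).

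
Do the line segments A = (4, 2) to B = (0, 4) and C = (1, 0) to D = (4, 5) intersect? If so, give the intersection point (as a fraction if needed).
Yes; intersection at (34/13, 35/13) (t = 9/26 on AB, s = 7/13 on CD)

Parametrize AB as A + t(B − A) = (4 + -4 t, 2 + 2 t) and CD as C + s(D − C) = (1 + 3 s, 0 + 5 s). Solve the linear system for (t, s). Determinant = 26 ≠ 0, so a unique intersection of the containing lines exists. Solution: t = 9/26, s = 7/13 — both in [0, 1], so the segments cross. Intersection point: (34/13, 35/13).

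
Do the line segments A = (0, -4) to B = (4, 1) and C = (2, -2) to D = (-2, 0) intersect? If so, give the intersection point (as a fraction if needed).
Yes; intersection at (12/7, -13/7) (t = 3/7 on AB, s = 1/14 on CD)

Parametrize AB as A + t(B − A) = (0 + 4 t, -4 + 5 t) and CD as C + s(D − C) = (2 + -4 s, -2 + 2 s). Solve the linear system for (t, s). Determinant = -28 ≠ 0, so a unique intersection of the containing lines exists. Solution: t = 3/7, s = 1/14 — both in [0, 1], so the segments cross. Intersection point: (12/7, -13/7).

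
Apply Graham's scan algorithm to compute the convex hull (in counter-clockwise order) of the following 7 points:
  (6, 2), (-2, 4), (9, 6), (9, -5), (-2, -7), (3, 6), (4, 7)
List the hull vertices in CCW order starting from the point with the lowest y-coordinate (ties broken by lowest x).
Hull (CCW) = [(-2, -7), (9, -5), (9, 6), (4, 7), (-2, 4)]

Graham scan procedure:
  1. Find the pivot p₀ = point with lowest y (tie → lowest x): (-2, -7).
  2. Sort the remaining points by polar angle around p₀.
  3. Walk through sorted points, maintaining a stack; pop the top while the last three entries make a non-left turn (cross product ≤ 0).
  4. Final stack is the convex hull in CCW order: (-2, -7), (9, -5), (9, 6), (4, 7), (-2, 4).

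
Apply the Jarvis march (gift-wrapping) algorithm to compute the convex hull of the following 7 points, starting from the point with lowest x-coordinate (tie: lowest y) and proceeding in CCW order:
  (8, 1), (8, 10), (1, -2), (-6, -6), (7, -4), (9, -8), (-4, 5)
Hull (CCW) = [(-6, -6), (9, -8), (8, 10), (-4, 5)]

Jarvis march: at each step, from the current hull vertex p, select the next vertex q as the point such that every other point lies strictly to the left of (or on) the directed line p → q. (Equivalently: for every other point r, the cross product (q − p) × (r − p) ≥ 0.)
Starting point (lowest x, tie lowest y): (-6, -6). Wrap until returning to start. Resulting hull: (-6, -6), (9, -8), (8, 10), (-4, 5).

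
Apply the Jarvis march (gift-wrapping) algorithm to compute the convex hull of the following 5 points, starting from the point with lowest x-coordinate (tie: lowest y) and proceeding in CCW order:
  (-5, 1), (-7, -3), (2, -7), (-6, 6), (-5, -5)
Hull (CCW) = [(-7, -3), (-5, -5), (2, -7), (-6, 6)]

Jarvis march: at each step, from the current hull vertex p, select the next vertex q as the point such that every other point lies strictly to the left of (or on) the directed line p → q. (Equivalently: for every other point r, the cross product (q − p) × (r − p) ≥ 0.)
Starting point (lowest x, tie lowest y): (-7, -3). Wrap until returning to start. Resulting hull: (-7, -3), (-5, -5), (2, -7), (-6, 6).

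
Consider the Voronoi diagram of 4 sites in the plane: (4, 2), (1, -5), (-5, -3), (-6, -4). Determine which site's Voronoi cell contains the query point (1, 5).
Nearest site = (4, 2)

The Voronoi cell of site s contains exactly those query points closer to s than to any other site. Compute squared distances from q = (1, 5) to each site:
  (4 − 1)² + (2 − 5)² = 18
  (-5 − 1)² + (-3 − 5)² = 100
  (1 − 1)² + (-5 − 5)² = 100
  (-6 − 1)² + (-4 − 5)² = 130
Minimum is attained by (4, 2), so q lies in its Voronoi cell.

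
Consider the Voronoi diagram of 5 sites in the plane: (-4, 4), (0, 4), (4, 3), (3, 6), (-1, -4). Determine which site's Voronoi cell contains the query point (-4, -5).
Nearest site = (-1, -4)

The Voronoi cell of site s contains exactly those query points closer to s than to any other site. Compute squared distances from q = (-4, -5) to each site:
  (-1 − -4)² + (-4 − -5)² = 10
  (-4 − -4)² + (4 − -5)² = 81
  (0 − -4)² + (4 − -5)² = 97
  (4 − -4)² + (3 − -5)² = 128
  (3 − -4)² + (6 − -5)² = 170
Minimum is attained by (-1, -4), so q lies in its Voronoi cell.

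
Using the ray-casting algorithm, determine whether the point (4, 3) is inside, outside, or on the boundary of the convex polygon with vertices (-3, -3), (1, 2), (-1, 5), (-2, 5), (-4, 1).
The point (4, 3) lies strictly outside the polygon

Cast a horizontal ray to the right from the query point and count how many polygon edges it crosses (each edge strictly once or zero times, handled with the usual half-open convention). 
Parity of crossings → even ⇒ outside.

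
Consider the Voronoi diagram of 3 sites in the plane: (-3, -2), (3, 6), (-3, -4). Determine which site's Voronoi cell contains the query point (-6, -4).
Nearest site = (-3, -4)

The Voronoi cell of site s contains exactly those query points closer to s than to any other site. Compute squared distances from q = (-6, -4) to each site:
  (-3 − -6)² + (-4 − -4)² = 9
  (-3 − -6)² + (-2 − -4)² = 13
  (3 − -6)² + (6 − -4)² = 181
Minimum is attained by (-3, -4), so q lies in its Voronoi cell.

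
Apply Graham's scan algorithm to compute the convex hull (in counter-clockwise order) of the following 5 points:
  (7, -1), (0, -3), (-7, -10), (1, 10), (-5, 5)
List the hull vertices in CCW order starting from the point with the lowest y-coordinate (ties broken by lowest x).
Hull (CCW) = [(-7, -10), (7, -1), (1, 10), (-5, 5)]

Graham scan procedure:
  1. Find the pivot p₀ = point with lowest y (tie → lowest x): (-7, -10).
  2. Sort the remaining points by polar angle around p₀.
  3. Walk through sorted points, maintaining a stack; pop the top while the last three entries make a non-left turn (cross product ≤ 0).
  4. Final stack is the convex hull in CCW order: (-7, -10), (7, -1), (1, 10), (-5, 5).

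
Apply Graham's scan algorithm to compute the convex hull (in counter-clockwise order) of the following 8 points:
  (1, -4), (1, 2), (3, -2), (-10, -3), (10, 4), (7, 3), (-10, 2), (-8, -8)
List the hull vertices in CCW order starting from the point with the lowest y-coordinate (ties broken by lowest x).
Hull (CCW) = [(-8, -8), (1, -4), (10, 4), (-10, 2), (-10, -3)]

Graham scan procedure:
  1. Find the pivot p₀ = point with lowest y (tie → lowest x): (-8, -8).
  2. Sort the remaining points by polar angle around p₀.
  3. Walk through sorted points, maintaining a stack; pop the top while the last three entries make a non-left turn (cross product ≤ 0).
  4. Final stack is the convex hull in CCW order: (-8, -8), (1, -4), (10, 4), (-10, 2), (-10, -3).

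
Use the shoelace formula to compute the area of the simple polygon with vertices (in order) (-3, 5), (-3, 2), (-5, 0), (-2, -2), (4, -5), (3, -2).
Area = 63/2

Shoelace formula: Area = (1/2) |Σ_i (x_i · y_{i+1} − x_{i+1} · y_i)| (indices mod n). Compute each cross term:
  (-3)(2) − (-3)(5) = 9
  (-3)(0) − (-5)(2) = 10
  (-5)(-2) − (-2)(0) = 10
  (-2)(-5) − (4)(-2) = 18
  (4)(-2) − (3)(-5) = 7
  (3)(5) − (-3)(-2) = 9
Sum = 63, so (signed) Area = 63/2 = 63/2, |Area| = 63/2.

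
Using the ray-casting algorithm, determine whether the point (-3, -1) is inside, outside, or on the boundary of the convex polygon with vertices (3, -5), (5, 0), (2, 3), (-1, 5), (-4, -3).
The point (-3, -1) lies strictly inside the polygon

Cast a horizontal ray to the right from the query point and count how many polygon edges it crosses (each edge strictly once or zero times, handled with the usual half-open convention). 
Parity of crossings → odd ⇒ inside.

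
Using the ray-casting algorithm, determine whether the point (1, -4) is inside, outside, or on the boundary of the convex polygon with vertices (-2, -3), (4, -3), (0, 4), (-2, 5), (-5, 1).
The point (1, -4) lies strictly outside the polygon

Cast a horizontal ray to the right from the query point and count how many polygon edges it crosses (each edge strictly once or zero times, handled with the usual half-open convention). 
Parity of crossings → even ⇒ outside.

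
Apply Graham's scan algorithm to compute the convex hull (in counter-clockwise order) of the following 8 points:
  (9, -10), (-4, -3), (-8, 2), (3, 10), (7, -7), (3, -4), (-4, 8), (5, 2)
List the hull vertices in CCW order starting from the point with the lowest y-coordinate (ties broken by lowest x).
Hull (CCW) = [(9, -10), (3, 10), (-4, 8), (-8, 2), (-4, -3)]

Graham scan procedure:
  1. Find the pivot p₀ = point with lowest y (tie → lowest x): (9, -10).
  2. Sort the remaining points by polar angle around p₀.
  3. Walk through sorted points, maintaining a stack; pop the top while the last three entries make a non-left turn (cross product ≤ 0).
  4. Final stack is the convex hull in CCW order: (9, -10), (3, 10), (-4, 8), (-8, 2), (-4, -3).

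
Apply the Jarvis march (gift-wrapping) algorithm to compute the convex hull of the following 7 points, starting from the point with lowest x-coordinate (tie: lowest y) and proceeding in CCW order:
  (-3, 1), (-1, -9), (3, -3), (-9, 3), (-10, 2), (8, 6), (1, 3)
Hull (CCW) = [(-10, 2), (-1, -9), (3, -3), (8, 6), (-9, 3)]

Jarvis march: at each step, from the current hull vertex p, select the next vertex q as the point such that every other point lies strictly to the left of (or on) the directed line p → q. (Equivalently: for every other point r, the cross product (q − p) × (r − p) ≥ 0.)
Starting point (lowest x, tie lowest y): (-10, 2). Wrap until returning to start. Resulting hull: (-10, 2), (-1, -9), (3, -3), (8, 6), (-9, 3).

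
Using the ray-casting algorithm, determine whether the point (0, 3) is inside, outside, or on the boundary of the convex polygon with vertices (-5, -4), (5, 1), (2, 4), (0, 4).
The point (0, 3) lies strictly inside the polygon

Cast a horizontal ray to the right from the query point and count how many polygon edges it crosses (each edge strictly once or zero times, handled with the usual half-open convention). 
Parity of crossings → odd ⇒ inside.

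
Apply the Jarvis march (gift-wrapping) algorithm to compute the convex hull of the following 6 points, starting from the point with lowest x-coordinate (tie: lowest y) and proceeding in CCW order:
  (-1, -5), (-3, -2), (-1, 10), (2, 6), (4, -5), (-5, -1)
Hull (CCW) = [(-5, -1), (-1, -5), (4, -5), (2, 6), (-1, 10)]

Jarvis march: at each step, from the current hull vertex p, select the next vertex q as the point such that every other point lies strictly to the left of (or on) the directed line p → q. (Equivalently: for every other point r, the cross product (q − p) × (r − p) ≥ 0.)
Starting point (lowest x, tie lowest y): (-5, -1). Wrap until returning to start. Resulting hull: (-5, -1), (-1, -5), (4, -5), (2, 6), (-1, 10).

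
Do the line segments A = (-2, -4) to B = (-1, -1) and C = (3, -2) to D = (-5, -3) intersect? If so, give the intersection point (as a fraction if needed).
Yes; intersection at (-35/23, -59/23) (t = 11/23 on AB, s = 13/23 on CD)

Parametrize AB as A + t(B − A) = (-2 + 1 t, -4 + 3 t) and CD as C + s(D − C) = (3 + -8 s, -2 + -1 s). Solve the linear system for (t, s). Determinant = -23 ≠ 0, so a unique intersection of the containing lines exists. Solution: t = 11/23, s = 13/23 — both in [0, 1], so the segments cross. Intersection point: (-35/23, -59/23).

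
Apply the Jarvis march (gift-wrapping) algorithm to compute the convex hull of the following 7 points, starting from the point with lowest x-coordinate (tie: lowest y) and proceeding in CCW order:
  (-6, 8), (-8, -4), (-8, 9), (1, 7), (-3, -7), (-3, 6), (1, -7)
Hull (CCW) = [(-8, -4), (-3, -7), (1, -7), (1, 7), (-8, 9)]

Jarvis march: at each step, from the current hull vertex p, select the next vertex q as the point such that every other point lies strictly to the left of (or on) the directed line p → q. (Equivalently: for every other point r, the cross product (q − p) × (r − p) ≥ 0.)
Starting point (lowest x, tie lowest y): (-8, -4). Wrap until returning to start. Resulting hull: (-8, -4), (-3, -7), (1, -7), (1, 7), (-8, 9).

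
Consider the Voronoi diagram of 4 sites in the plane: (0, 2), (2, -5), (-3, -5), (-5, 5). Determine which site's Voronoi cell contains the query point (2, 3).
Nearest site = (0, 2)

The Voronoi cell of site s contains exactly those query points closer to s than to any other site. Compute squared distances from q = (2, 3) to each site:
  (0 − 2)² + (2 − 3)² = 5
  (-5 − 2)² + (5 − 3)² = 53
  (2 − 2)² + (-5 − 3)² = 64
  (-3 − 2)² + (-5 − 3)² = 89
Minimum is attained by (0, 2), so q lies in its Voronoi cell.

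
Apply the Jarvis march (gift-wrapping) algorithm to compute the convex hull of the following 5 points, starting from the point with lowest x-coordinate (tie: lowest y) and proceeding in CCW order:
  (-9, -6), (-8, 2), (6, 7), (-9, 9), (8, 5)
Hull (CCW) = [(-9, -6), (8, 5), (6, 7), (-9, 9)]

Jarvis march: at each step, from the current hull vertex p, select the next vertex q as the point such that every other point lies strictly to the left of (or on) the directed line p → q. (Equivalently: for every other point r, the cross product (q − p) × (r − p) ≥ 0.)
Starting point (lowest x, tie lowest y): (-9, -6). Wrap until returning to start. Resulting hull: (-9, -6), (8, 5), (6, 7), (-9, 9).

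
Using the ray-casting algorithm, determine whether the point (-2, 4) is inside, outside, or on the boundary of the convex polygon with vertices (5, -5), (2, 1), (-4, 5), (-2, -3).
The point (-2, 4) lies strictly outside the polygon

Cast a horizontal ray to the right from the query point and count how many polygon edges it crosses (each edge strictly once or zero times, handled with the usual half-open convention). 
Parity of crossings → even ⇒ outside.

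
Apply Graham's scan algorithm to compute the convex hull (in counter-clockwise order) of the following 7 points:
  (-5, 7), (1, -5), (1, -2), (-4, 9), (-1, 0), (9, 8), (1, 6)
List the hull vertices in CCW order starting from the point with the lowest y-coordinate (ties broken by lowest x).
Hull (CCW) = [(1, -5), (9, 8), (-4, 9), (-5, 7)]

Graham scan procedure:
  1. Find the pivot p₀ = point with lowest y (tie → lowest x): (1, -5).
  2. Sort the remaining points by polar angle around p₀.
  3. Walk through sorted points, maintaining a stack; pop the top while the last three entries make a non-left turn (cross product ≤ 0).
  4. Final stack is the convex hull in CCW order: (1, -5), (9, 8), (-4, 9), (-5, 7).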